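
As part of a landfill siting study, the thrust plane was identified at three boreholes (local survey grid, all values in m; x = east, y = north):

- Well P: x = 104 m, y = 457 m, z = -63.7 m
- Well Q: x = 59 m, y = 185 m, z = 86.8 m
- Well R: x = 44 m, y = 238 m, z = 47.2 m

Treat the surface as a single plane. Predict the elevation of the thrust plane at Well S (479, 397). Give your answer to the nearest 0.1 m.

Two edge vectors: Well P→Well Q = (-45, -272, 150.5), Well P→Well R = (-60, -219, 110.9).
Normal n = (Well P→Well Q) × (Well P→Well R) = (2794.7, -4039.5, -6465).
So ∂z/∂x = −n_x/n_z = 0.43228 and ∂z/∂y = −n_y/n_z = −0.62483.
Intercept c from Well P: -63.7 − 44.96 + 285.55 = 176.89.
At (479, 397): z = 207.1 − 248.1 + 176.89 = 135.9 m.

135.9 m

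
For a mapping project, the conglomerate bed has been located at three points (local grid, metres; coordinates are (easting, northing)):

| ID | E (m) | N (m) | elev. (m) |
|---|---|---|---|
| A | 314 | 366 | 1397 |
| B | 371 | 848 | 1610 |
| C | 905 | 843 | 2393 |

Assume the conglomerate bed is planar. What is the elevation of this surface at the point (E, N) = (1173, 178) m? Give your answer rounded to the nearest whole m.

2608 m

Two edge vectors: A→B = (57, 482, 213), A→C = (591, 477, 996).
Normal n = (A→B) × (A→C) = (378471, 69111, -257673).
So ∂z/∂E = −n_x/n_z = 1.46880 and ∂z/∂N = −n_y/n_z = 0.26821.
Intercept c from A: 1397 − 461.20 − 98.17 = 837.63.
At (1173, 178): z = 1722.9 + 47.7 + 837.63 = 2608.3 m.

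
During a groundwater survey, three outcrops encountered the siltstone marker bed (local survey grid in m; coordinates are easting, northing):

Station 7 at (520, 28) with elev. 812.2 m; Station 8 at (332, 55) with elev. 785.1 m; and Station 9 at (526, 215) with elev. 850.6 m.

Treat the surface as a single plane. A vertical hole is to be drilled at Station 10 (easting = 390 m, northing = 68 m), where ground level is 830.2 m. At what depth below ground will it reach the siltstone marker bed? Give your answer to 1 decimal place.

Two edge vectors: Station 7→Station 8 = (-188, 27, -27.1), Station 7→Station 9 = (6, 187, 38.4).
Normal n = (Station 7→Station 8) × (Station 7→Station 9) = (6104.5, 7056.6, -35318).
So ∂z/∂easting = −n_x/n_z = 0.17284 and ∂z/∂northing = −n_y/n_z = 0.19980.
Intercept c from Station 7: 812.2 − 89.88 − 5.59 = 716.73.
At (390, 68): z_contact = 67.41 + 13.59 + 716.73 = 797.72 m.
Depth below ground = 830.2 − 797.72 = 32.5 m.

32.5 m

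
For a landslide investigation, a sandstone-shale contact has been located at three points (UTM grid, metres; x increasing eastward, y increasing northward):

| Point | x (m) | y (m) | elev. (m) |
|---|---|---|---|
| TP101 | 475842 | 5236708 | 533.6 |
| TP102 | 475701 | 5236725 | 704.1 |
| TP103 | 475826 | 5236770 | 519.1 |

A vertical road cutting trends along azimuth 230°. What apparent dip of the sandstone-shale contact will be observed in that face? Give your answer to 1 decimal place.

53.3°

Let the plane be z = a·x + b·y + c.
TP102−TP101: −141a + 17b = 170.5;  TP103−TP101: −16a + 62b = −14.5.
Solving gives a = −1.27715, b = −0.56346.
Unit vector along 230° is (sin 230°, cos 230°) = (-0.7660, -0.6428).
Slope in that direction = a·(-0.7660) + b·(-0.6428) = 1.34054.
Apparent dip = arctan|1.34054| = 53.3° (true dip is 54.4°, so apparent ≤ true as expected).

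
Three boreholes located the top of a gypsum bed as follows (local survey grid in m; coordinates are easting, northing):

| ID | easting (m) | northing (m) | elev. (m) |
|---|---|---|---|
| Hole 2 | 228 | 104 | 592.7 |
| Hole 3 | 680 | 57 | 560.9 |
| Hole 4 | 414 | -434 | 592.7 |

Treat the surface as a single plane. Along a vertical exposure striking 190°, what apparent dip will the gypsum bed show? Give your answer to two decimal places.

2.15°

Let the plane be z = a·easting + b·northing + c.
Hole 3−Hole 2: 452a − 47b = −31.8;  Hole 4−Hole 2: 186a − 538b = 0.
Solving gives a = −0.07298, b = −0.02523.
Unit vector along 190° is (sin 190°, cos 190°) = (-0.1736, -0.9848).
Slope in that direction = a·(-0.1736) + b·(-0.9848) = 0.03752.
Apparent dip = arctan|0.03752| = 2.15° (true dip is 4.4°, so apparent ≤ true as expected).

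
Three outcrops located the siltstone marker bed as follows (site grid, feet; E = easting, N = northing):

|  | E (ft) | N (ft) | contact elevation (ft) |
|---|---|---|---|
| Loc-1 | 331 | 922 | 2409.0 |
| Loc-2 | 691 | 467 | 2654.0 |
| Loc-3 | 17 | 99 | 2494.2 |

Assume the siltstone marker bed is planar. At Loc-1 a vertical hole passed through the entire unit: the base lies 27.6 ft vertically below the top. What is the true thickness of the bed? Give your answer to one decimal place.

25.2 ft

Let the plane be z = a·E + b·N + c.
Loc-2−Loc-1: 360a − 455b = 245;  Loc-3−Loc-1: −314a − 823b = 85.2.
Solving gives a = 0.37087, b = −0.24502.
|∇z| = √(a²+b²) = 0.44450, so dip δ = arctan(0.44450) = 23.97°.
True thickness = vertical thickness × cos δ = 27.6 × cos 23.97° = 25.2 ft.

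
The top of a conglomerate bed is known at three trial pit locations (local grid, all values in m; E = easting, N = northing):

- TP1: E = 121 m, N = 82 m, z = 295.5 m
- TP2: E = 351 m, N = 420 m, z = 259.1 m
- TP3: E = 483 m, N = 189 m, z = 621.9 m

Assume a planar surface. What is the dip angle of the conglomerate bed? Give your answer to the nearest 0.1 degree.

55.9°

Let the plane be z = a·E + b·N + c.
TP2−TP1: 230a + 338b = −36.4;  TP3−TP1: 362a + 107b = 326.4.
Solving gives a = 1.16852, b = −0.90284.
Gradient magnitude |∇z| = √(a² + b²) = √(1.36544 + 0.81512) = 1.47667.
True dip = arctan(1.47667) = 55.9°, dipping toward NW (azimuth ≈ 308°).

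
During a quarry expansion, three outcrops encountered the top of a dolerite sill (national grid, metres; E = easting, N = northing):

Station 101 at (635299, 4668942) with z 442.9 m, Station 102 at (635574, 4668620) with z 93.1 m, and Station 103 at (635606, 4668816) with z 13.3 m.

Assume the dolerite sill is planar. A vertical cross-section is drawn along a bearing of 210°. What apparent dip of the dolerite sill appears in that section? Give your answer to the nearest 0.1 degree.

41.3°

Two edge vectors: Station 101→Station 102 = (275, -322, -349.8), Station 101→Station 103 = (307, -126, -429.6).
Normal n = (Station 101→Station 102) × (Station 101→Station 103) = (94256.4, 10751.4, 64204).
So ∂z/∂E = −n_x/n_z = −1.46808 and ∂z/∂N = −n_y/n_z = −0.16746.
Unit vector along 210° is (sin 210°, cos 210°) = (-0.5000, -0.8660).
Slope in that direction = a·(-0.5000) + b·(-0.8660) = 0.87906.
Apparent dip = arctan|0.87906| = 41.3° (true dip is 55.9°, so apparent ≤ true as expected).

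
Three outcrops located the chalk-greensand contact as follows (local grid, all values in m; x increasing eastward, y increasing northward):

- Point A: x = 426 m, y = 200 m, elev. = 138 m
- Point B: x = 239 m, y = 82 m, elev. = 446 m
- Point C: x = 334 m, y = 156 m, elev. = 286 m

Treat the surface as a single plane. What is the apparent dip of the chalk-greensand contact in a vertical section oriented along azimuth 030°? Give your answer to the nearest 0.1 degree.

Let the plane be z = a·x + b·y + c.
Point B−Point A: −187a − 118b = 308;  Point C−Point A: −92a − 44b = 148.
Solving gives a = −1.48858, b = −0.25114.
Unit vector along 030° is (sin 30°, cos 30°) = (0.5000, 0.8660).
Slope in that direction = a·(0.5000) + b·(0.8660) = −0.96179.
Apparent dip = arctan|0.96179| = 43.9° (true dip is 56.5°, so apparent ≤ true as expected).

43.9°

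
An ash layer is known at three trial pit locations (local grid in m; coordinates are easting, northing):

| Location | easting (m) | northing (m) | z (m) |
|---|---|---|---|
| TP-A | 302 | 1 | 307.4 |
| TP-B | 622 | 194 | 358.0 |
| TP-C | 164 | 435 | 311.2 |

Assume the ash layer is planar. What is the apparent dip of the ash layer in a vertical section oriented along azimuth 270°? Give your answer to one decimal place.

7.3°

Let the plane be z = a·easting + b·northing + c.
TP-B−TP-A: 320a + 193b = 50.6;  TP-C−TP-A: −138a + 434b = 3.8.
Solving gives a = 0.12825, b = 0.04954.
Unit vector along 270° is (sin 270°, cos 270°) = (-1.0000, -0.0000).
Slope in that direction = a·(-1.0000) + b·(-0.0000) = −0.12825.
Apparent dip = arctan|0.12825| = 7.3° (true dip is 7.8°, so apparent ≤ true as expected).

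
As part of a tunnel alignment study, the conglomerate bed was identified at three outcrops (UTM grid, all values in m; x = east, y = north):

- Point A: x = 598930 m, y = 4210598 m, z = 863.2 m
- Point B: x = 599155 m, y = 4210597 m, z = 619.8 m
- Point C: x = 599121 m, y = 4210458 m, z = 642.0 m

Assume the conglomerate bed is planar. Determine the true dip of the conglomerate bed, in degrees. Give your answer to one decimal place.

47.4°

Let the plane be z = a·x + b·y + c.
Point B−Point A: 225a − 1b = −243.4;  Point C−Point A: 191a − 140b = −221.2.
Solving gives a = −1.08131, b = 0.10478.
Gradient magnitude |∇z| = √(a² + b²) = √(1.16924 + 0.01098) = 1.08638.
True dip = arctan(1.08638) = 47.4°, dipping toward E (azimuth ≈ 096°).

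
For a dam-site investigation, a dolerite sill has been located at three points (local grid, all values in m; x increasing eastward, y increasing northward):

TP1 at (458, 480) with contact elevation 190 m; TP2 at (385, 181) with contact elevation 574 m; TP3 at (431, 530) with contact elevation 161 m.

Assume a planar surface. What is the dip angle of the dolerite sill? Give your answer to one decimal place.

54.3°

Two edge vectors: TP1→TP2 = (-73, -299, 384), TP1→TP3 = (-27, 50, -29).
Normal n = (TP1→TP2) × (TP1→TP3) = (-10529, -12485, -11723).
So ∂z/∂x = −n_x/n_z = −0.89815 and ∂z/∂y = −n_y/n_z = −1.06500.
Gradient magnitude |∇z| = √(a² + b²) = √(0.80667 + 1.13423) = 1.39316.
True dip = arctan(1.39316) = 54.3°, dipping toward NE (azimuth ≈ 040°).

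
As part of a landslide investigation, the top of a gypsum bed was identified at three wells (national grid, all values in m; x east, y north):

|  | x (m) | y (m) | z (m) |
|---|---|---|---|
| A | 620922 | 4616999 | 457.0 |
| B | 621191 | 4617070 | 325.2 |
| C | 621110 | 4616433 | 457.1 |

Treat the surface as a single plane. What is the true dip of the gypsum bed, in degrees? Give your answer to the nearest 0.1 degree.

25.4°

Two edge vectors: A→B = (269, 71, -131.8), A→C = (188, -566, 0.1).
Normal n = (A→B) × (A→C) = (-74591.7, -24805.3, -165602).
So ∂z/∂x = −n_x/n_z = −0.45043 and ∂z/∂y = −n_y/n_z = −0.14979.
Gradient magnitude |∇z| = √(a² + b²) = √(0.20288 + 0.02244) = 0.47468.
True dip = arctan(0.47468) = 25.4°, dipping toward ENE (azimuth ≈ 072°).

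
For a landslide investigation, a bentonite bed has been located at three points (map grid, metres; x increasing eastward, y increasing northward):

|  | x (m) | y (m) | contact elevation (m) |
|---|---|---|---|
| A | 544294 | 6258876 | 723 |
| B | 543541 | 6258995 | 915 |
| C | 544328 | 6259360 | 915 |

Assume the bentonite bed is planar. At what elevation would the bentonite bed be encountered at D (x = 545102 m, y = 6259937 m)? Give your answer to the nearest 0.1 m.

1004.4 m

Two edge vectors: A→B = (-753, 119, 192), A→C = (34, 484, 192).
Normal n = (A→B) × (A→C) = (-70080, 151104, -368498).
So ∂z/∂x = −n_x/n_z = −0.190177423 and ∂z/∂y = −n_y/n_z = 0.410053786.
Intercept c from A: 723 + 103512.43 − 2566475.80 = −2462240.37.
At (545102, 6259937): z = −103666.1 + 2566910.9 − 2462240.37 = 1004.4 m.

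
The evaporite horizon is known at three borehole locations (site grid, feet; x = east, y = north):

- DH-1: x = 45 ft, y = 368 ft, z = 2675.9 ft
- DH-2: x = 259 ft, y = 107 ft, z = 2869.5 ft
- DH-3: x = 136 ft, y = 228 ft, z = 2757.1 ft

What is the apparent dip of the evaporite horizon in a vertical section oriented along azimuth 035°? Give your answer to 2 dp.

Let the plane be z = a·x + b·y + c.
DH-2−DH-1: 214a − 261b = 193.6;  DH-3−DH-1: 91a − 140b = 81.2.
Solving gives a = 0.95197, b = 0.03878.
Unit vector along 035° is (sin 35°, cos 35°) = (0.5736, 0.8192).
Slope in that direction = a·(0.5736) + b·(0.8192) = 0.57780.
Apparent dip = arctan|0.57780| = 30.02° (true dip is 43.6°, so apparent ≤ true as expected).

30.02°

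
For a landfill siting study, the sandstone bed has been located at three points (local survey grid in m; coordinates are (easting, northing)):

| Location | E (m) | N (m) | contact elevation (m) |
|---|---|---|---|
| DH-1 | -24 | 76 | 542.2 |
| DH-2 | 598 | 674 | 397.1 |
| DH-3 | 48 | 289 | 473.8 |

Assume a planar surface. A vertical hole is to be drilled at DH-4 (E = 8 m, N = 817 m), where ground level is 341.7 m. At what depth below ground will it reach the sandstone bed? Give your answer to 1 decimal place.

61.9 m

Let the plane be z = a·E + b·N + c.
DH-2−DH-1: 622a + 598b = −145.1;  DH-3−DH-1: 72a + 213b = −68.4.
Solving gives a = 0.11178, b = −0.35891.
Then c = 542.2 − a·-24 − b·76 = 572.16.
At (8, 817): z_contact = 0.89 − 293.23 + 572.16 = 279.82 m.
Depth below ground = 341.7 − 279.82 = 61.9 m.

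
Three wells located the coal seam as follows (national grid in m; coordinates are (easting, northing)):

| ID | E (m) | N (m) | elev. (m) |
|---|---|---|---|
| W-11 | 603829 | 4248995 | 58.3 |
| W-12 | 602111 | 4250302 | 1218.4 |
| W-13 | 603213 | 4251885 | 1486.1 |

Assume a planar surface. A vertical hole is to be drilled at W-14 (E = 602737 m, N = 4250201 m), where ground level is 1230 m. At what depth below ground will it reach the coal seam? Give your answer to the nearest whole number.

Two edge vectors: W-11→W-12 = (-1718, 1307, 1160.1), W-11→W-13 = (-616, 2890, 1427.8).
Normal n = (W-11→W-12) × (W-11→W-13) = (-1486554.4, 1738338.8, -4159908).
So ∂z/∂E = −n_x/n_z = −0.35735271 and ∂z/∂N = −n_y/n_z = 0.41787915.
Intercept c from W-11: 58.3 + 215779.93 − 1775566.40 = −1559728.17.
At (602737, 4250201): z_contact = −215389.7 + 1776070.4 − 1559728.17 = 952.5 m.
Depth below ground = 1230 − 952.5 = 278 m.

278 m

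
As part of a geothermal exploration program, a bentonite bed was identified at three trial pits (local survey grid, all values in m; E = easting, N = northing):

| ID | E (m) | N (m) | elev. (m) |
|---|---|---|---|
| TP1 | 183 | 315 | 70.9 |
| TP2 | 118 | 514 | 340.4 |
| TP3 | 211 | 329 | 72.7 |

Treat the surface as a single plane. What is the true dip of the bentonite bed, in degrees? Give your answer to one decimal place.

Two edge vectors: TP1→TP2 = (-65, 199, 269.5), TP1→TP3 = (28, 14, 1.8).
Normal n = (TP1→TP2) × (TP1→TP3) = (-3414.8, 7663, -6482).
So ∂z/∂E = −n_x/n_z = −0.52681 and ∂z/∂N = −n_y/n_z = 1.18220.
Gradient magnitude |∇z| = √(a² + b²) = √(0.27753 + 1.39759) = 1.29426.
True dip = arctan(1.29426) = 52.3°, dipping toward SSE (azimuth ≈ 156°).

52.3°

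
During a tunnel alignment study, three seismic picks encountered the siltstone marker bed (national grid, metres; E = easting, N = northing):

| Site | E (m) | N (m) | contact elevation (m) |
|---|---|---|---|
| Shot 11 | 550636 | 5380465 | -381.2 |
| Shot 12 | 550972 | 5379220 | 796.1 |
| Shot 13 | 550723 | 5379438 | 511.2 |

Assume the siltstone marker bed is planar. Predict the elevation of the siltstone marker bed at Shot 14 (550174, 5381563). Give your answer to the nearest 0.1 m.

-1488.1 m

Two edge vectors: Shot 11→Shot 12 = (336, -1245, 1177.3), Shot 11→Shot 13 = (87, -1027, 892.4).
Normal n = (Shot 11→Shot 12) × (Shot 11→Shot 13) = (98049.1, -197421.3, -236757).
So ∂z/∂E = −n_x/n_z = 0.414133901 and ∂z/∂N = −n_y/n_z = −0.833856232.
Intercept c from Shot 11: -381.2 − 228037.03 + 4486534.27 = 4258116.04.
At (550174, 5381563): z = 227845.7 − 4487449.8 + 4258116.04 = -1488.1 m.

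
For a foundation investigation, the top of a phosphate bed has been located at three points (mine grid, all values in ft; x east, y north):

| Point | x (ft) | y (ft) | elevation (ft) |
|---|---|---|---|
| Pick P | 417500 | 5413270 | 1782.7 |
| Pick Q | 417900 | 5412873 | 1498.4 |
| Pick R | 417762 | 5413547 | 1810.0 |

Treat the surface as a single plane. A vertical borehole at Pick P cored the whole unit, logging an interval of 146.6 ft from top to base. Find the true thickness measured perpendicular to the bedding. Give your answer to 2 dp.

130.70 ft

Let the plane be z = a·x + b·y + c.
Pick Q−Pick P: 400a − 397b = −284.3;  Pick R−Pick P: 262a + 277b = 27.3.
Solving gives a = −0.31615, b = 0.39758.
|∇z| = √(a²+b²) = 0.50796, so dip δ = arctan(0.50796) = 26.93°.
True thickness = vertical thickness × cos δ = 146.6 × cos 26.93° = 130.70 ft.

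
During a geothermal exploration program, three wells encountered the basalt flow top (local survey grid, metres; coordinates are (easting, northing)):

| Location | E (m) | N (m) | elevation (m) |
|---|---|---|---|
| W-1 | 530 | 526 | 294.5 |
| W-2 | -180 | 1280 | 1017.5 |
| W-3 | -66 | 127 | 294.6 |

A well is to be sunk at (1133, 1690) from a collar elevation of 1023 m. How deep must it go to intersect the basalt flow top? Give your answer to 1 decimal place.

Let the plane be z = a·E + b·N + c.
W-2−W-1: −710a + 754b = 723;  W-3−W-1: −596a − 399b = 0.1.
Solving gives a = −0.393835, b = 0.588034.
Then c = 294.5 − a·530 − b·526 = 193.93.
At (1133, 1690): z_contact = −446.21 + 993.78 + 193.93 = 741.49 m.
Depth below ground = 1023 − 741.49 = 281.5 m.

281.5 m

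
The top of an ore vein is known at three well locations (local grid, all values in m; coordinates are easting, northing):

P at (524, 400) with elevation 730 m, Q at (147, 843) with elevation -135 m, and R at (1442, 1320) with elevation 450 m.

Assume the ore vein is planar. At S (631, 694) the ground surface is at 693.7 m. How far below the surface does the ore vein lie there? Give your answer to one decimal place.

Two edge vectors: P→Q = (-377, 443, -865), P→R = (918, 920, -280).
Normal n = (P→Q) × (P→R) = (671760, -899630, -753514).
So ∂z/∂easting = −n_x/n_z = 0.891503 and ∂z/∂northing = −n_y/n_z = −1.193913.
Intercept c from P: 730 − 467.15 + 477.57 = 740.42.
At (631, 694): z_contact = 562.54 − 828.58 + 740.42 = 474.38 m.
Depth below ground = 693.7 − 474.38 = 219.3 m.

219.3 m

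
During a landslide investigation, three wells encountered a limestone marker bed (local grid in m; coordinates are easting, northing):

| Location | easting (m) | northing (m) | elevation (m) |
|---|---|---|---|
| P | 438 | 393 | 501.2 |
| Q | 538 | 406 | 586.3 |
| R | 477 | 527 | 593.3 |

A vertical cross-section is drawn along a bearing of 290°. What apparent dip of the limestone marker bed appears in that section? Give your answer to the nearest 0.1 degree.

Two edge vectors: P→Q = (100, 13, 85.1), P→R = (39, 134, 92.1).
Normal n = (P→Q) × (P→R) = (-10206.1, -5891.1, 12893).
So ∂z/∂easting = −n_x/n_z = 0.79160 and ∂z/∂northing = −n_y/n_z = 0.45692.
Unit vector along 290° is (sin 290°, cos 290°) = (-0.9397, 0.3420).
Slope in that direction = a·(-0.9397) + b·(0.3420) = −0.58758.
Apparent dip = arctan|0.58758| = 30.4° (true dip is 42.4°, so apparent ≤ true as expected).

30.4°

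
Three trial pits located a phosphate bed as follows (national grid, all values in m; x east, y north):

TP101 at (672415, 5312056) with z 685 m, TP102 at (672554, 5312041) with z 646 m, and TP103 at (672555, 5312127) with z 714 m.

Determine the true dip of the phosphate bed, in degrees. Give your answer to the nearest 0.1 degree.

39.2°

Two edge vectors: TP101→TP102 = (139, -15, -39), TP101→TP103 = (140, 71, 29).
Normal n = (TP101→TP102) × (TP101→TP103) = (2334, -9491, 11969).
So ∂z/∂x = −n_x/n_z = −0.19500 and ∂z/∂y = −n_y/n_z = 0.79297.
Gradient magnitude |∇z| = √(a² + b²) = √(0.03803 + 0.62879) = 0.81659.
True dip = arctan(0.81659) = 39.2°, dipping toward SSE (azimuth ≈ 166°).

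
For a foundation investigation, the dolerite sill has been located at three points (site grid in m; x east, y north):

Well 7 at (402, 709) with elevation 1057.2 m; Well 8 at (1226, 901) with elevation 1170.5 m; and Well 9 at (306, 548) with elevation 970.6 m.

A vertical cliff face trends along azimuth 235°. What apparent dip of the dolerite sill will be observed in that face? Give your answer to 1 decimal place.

Let the plane be z = a·x + b·y + c.
Well 8−Well 7: 824a + 192b = 113.3;  Well 9−Well 7: −96a − 161b = −86.6.
Solving gives a = 0.01413, b = 0.52946.
Unit vector along 235° is (sin 235°, cos 235°) = (-0.8192, -0.5736).
Slope in that direction = a·(-0.8192) + b·(-0.5736) = −0.31526.
Apparent dip = arctan|0.31526| = 17.5° (true dip is 27.9°, so apparent ≤ true as expected).

17.5°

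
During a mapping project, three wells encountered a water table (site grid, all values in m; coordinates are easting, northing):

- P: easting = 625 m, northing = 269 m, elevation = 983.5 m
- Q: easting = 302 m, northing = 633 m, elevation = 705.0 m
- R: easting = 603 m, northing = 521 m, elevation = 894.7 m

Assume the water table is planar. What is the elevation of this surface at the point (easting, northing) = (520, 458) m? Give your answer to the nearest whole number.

Let the plane be z = a·easting + b·northing + c.
Q−P: −323a + 364b = −278.5;  R−P: −22a + 252b = −88.8.
Solving gives a = 0.51587, b = −0.30734.
Then c = 983.5 − a·625 − b·269 = 743.76.
At (520, 458): z = 268.3 − 140.8 + 743.76 = 871.2 m.

871 m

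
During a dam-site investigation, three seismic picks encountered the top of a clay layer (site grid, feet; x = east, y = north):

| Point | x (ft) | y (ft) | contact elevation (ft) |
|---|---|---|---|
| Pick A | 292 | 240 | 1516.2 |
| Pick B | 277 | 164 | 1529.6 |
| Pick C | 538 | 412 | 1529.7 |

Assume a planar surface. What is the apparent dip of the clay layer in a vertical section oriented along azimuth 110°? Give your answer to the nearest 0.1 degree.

Two edge vectors: Pick A→Pick B = (-15, -76, 13.4), Pick A→Pick C = (246, 172, 13.5).
Normal n = (Pick A→Pick B) × (Pick A→Pick C) = (-3330.8, 3498.9, 16116).
So ∂z/∂x = −n_x/n_z = 0.20668 and ∂z/∂y = −n_y/n_z = −0.21711.
Unit vector along 110° is (sin 110°, cos 110°) = (0.9397, -0.3420).
Slope in that direction = a·(0.9397) + b·(-0.3420) = 0.26847.
Apparent dip = arctan|0.26847| = 15.0° (true dip is 16.7°, so apparent ≤ true as expected).

15.0°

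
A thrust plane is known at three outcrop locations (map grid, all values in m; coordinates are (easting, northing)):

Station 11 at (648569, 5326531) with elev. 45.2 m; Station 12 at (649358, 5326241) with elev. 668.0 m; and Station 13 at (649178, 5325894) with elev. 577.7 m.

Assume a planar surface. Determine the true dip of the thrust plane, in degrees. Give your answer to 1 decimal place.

37.0°

Let the plane be z = a·E + b·N + c.
Station 12−Station 11: 789a − 290b = 622.8;  Station 13−Station 11: 609a − 637b = 532.5.
Solving gives a = 0.74329, b = −0.12534.
Gradient magnitude |∇z| = √(a² + b²) = √(0.55247 + 0.01571) = 0.75378.
True dip = arctan(0.75378) = 37.0°, dipping toward W (azimuth ≈ 280°).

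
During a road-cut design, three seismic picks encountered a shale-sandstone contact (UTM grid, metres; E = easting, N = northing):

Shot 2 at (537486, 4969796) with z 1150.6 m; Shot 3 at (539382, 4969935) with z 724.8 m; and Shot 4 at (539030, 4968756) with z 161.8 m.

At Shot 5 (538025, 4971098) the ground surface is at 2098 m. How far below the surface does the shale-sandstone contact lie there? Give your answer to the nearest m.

366 m

Two edge vectors: Shot 2→Shot 3 = (1896, 139, -425.8), Shot 2→Shot 4 = (1544, -1040, -988.8).
Normal n = (Shot 2→Shot 3) × (Shot 2→Shot 4) = (-580275.2, 1217329.6, -2186456).
So ∂z/∂E = −n_x/n_z = −0.26539532 and ∂z/∂N = −n_y/n_z = 0.55675925.
Intercept c from Shot 2: 1150.6 + 142646.27 − 2766979.89 = −2623183.02.
At (538025, 4971098): z_contact = −142789.3 + 2767704.8 − 2623183.02 = 1732.5 m.
Depth below ground = 2098 − 1732.5 = 366 m.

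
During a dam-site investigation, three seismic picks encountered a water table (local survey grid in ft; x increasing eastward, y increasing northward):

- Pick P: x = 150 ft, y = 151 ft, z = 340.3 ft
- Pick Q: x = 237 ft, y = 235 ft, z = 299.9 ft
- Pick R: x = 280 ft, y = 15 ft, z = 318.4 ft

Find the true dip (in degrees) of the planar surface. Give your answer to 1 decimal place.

19.5°

Two edge vectors: Pick P→Pick Q = (87, 84, -40.4), Pick P→Pick R = (130, -136, -21.9).
Normal n = (Pick P→Pick Q) × (Pick P→Pick R) = (-7334, -3346.7, -22752).
So ∂z/∂x = −n_x/n_z = −0.32235 and ∂z/∂y = −n_y/n_z = −0.14709.
Gradient magnitude |∇z| = √(a² + b²) = √(0.10391 + 0.02164) = 0.35432.
True dip = arctan(0.35432) = 19.5°, dipping toward ENE (azimuth ≈ 065°).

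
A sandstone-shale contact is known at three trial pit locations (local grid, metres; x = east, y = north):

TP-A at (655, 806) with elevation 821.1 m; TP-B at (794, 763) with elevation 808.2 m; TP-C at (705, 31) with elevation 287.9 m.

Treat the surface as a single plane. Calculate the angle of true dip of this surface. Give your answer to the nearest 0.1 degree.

35.2°

Let the plane be z = a·x + b·y + c.
TP-B−TP-A: 139a − 43b = −12.9;  TP-C−TP-A: 50a − 775b = −533.2.
Solving gives a = 0.12247, b = 0.69590.
Gradient magnitude |∇z| = √(a² + b²) = √(0.01500 + 0.48428) = 0.70660.
True dip = arctan(0.70660) = 35.2°, dipping toward S (azimuth ≈ 190°).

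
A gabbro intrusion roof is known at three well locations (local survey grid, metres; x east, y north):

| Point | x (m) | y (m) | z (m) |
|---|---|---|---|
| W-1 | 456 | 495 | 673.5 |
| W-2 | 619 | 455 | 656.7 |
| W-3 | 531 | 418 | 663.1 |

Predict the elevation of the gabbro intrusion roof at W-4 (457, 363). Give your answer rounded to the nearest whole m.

Two edge vectors: W-1→W-2 = (163, -40, -16.8), W-1→W-3 = (75, -77, -10.4).
Normal n = (W-1→W-2) × (W-1→W-3) = (-877.6, 435.2, -9551).
So ∂z/∂x = −n_x/n_z = −0.09189 and ∂z/∂y = −n_y/n_z = 0.04557.
Intercept c from W-1: 673.5 + 41.90 − 22.56 = 692.84.
At (457, 363): z = −42.0 + 16.5 + 692.84 = 667.4 m.

667 m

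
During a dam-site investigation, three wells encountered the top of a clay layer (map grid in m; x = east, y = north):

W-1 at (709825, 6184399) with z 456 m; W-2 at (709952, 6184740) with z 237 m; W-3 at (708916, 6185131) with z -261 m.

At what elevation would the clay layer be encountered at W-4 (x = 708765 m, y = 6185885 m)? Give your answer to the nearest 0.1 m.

Let the plane be z = a·x + b·y + c.
W-2−W-1: 127a + 341b = −219;  W-3−W-1: −909a + 732b = −717.
Solving gives a = 0.208940444, b = −0.720045268.
Then c = 456 − a·709825 − b·6184399 = 4305192.09.
At (708765, 6185885): z = 148089.7 − 4454117.2 + 4305192.09 = -835.5 m.

-835.5 m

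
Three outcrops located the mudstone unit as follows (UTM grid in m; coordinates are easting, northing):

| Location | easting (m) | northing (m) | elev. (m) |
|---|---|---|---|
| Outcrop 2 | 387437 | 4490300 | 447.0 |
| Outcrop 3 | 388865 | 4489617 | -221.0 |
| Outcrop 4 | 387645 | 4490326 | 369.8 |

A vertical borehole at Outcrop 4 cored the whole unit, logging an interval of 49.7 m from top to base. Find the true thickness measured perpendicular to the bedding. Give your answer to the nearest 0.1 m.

45.8 m

Let the plane be z = a·easting + b·northing + c.
Outcrop 3−Outcrop 2: 1428a − 683b = −668;  Outcrop 4−Outcrop 2: 208a + 26b = −77.2.
Solving gives a = −0.39118, b = 0.16018.
|∇z| = √(a²+b²) = 0.42270, so dip δ = arctan(0.42270) = 22.91°.
True thickness = vertical thickness × cos δ = 49.7 × cos 22.91° = 45.8 m.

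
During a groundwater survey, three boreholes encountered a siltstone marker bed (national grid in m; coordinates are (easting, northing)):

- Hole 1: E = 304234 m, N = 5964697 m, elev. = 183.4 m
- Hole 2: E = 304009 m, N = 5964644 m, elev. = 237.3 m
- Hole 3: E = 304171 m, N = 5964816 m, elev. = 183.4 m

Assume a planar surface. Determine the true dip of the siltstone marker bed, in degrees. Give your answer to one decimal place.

Two edge vectors: Hole 1→Hole 2 = (-225, -53, 53.9), Hole 1→Hole 3 = (-63, 119, 0).
Normal n = (Hole 1→Hole 2) × (Hole 1→Hole 3) = (-6414.1, -3395.7, -30114).
So ∂z/∂E = −n_x/n_z = −0.21299 and ∂z/∂N = −n_y/n_z = −0.11276.
Gradient magnitude |∇z| = √(a² + b²) = √(0.04537 + 0.01272) = 0.24100.
True dip = arctan(0.24100) = 13.5°, dipping toward ENE (azimuth ≈ 062°).

13.5°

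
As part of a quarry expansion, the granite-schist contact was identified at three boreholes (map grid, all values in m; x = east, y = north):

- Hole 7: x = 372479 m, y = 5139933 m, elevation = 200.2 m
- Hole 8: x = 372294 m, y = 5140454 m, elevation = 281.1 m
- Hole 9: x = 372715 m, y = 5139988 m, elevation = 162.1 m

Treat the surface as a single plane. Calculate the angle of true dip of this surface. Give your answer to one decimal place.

11.5°

Two edge vectors: Hole 7→Hole 8 = (-185, 521, 80.9), Hole 7→Hole 9 = (236, 55, -38.1).
Normal n = (Hole 7→Hole 8) × (Hole 7→Hole 9) = (-24299.6, 12043.9, -133131).
So ∂z/∂x = −n_x/n_z = −0.18252 and ∂z/∂y = −n_y/n_z = 0.09047.
Gradient magnitude |∇z| = √(a² + b²) = √(0.03332 + 0.00818) = 0.20371.
True dip = arctan(0.20371) = 11.5°, dipping toward ESE (azimuth ≈ 116°).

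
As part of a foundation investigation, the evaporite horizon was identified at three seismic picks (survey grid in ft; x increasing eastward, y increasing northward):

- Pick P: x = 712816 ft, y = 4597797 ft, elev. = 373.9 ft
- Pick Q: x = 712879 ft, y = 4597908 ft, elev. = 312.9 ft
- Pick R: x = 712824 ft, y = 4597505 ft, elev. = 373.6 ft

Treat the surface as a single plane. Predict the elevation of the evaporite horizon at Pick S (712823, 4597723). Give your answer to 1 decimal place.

369.2 ft

Two edge vectors: Pick P→Pick Q = (63, 111, -61), Pick P→Pick R = (8, -292, -0.3).
Normal n = (Pick P→Pick Q) × (Pick P→Pick R) = (-17845.3, -469.1, -19284).
So ∂z/∂x = −n_x/n_z = −0.925394109 and ∂z/∂y = −n_y/n_z = −0.024325866.
Intercept c from Pick P: 373.9 + 659635.73 + 111845.39 = 771855.02.
At (712823, 4597723): z = −659642.2 − 111843.6 + 771855.02 = 369.2 ft.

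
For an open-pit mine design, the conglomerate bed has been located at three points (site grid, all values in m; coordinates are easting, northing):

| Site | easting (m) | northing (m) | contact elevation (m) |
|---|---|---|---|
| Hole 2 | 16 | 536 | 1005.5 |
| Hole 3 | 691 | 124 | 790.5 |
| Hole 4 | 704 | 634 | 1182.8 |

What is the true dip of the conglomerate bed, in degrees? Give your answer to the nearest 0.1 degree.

Two edge vectors: Hole 2→Hole 3 = (675, -412, -215), Hole 2→Hole 4 = (688, 98, 177.3).
Normal n = (Hole 2→Hole 3) × (Hole 2→Hole 4) = (-51977.6, -267597.5, 349606).
So ∂z/∂easting = −n_x/n_z = 0.14867 and ∂z/∂northing = −n_y/n_z = 0.76543.
Gradient magnitude |∇z| = √(a² + b²) = √(0.02210 + 0.58588) = 0.77973.
True dip = arctan(0.77973) = 37.9°, dipping toward S (azimuth ≈ 191°).

37.9°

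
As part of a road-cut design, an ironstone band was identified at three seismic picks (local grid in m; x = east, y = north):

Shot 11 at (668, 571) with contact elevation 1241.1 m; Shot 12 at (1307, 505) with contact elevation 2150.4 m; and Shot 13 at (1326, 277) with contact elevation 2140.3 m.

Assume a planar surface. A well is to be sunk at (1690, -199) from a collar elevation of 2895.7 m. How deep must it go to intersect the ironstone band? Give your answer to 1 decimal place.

309.5 m

Let the plane be z = a·x + b·y + c.
Shot 12−Shot 11: 639a − 66b = 909.3;  Shot 13−Shot 11: 658a − 294b = 899.2.
Solving gives a = 1.439974, b = 0.164296.
Then c = 1241.1 − a·668 − b·571 = 185.38.
At (1690, -199): z_contact = 2433.56 − 32.69 + 185.38 = 2586.25 m.
Depth below ground = 2895.7 − 2586.25 = 309.5 m.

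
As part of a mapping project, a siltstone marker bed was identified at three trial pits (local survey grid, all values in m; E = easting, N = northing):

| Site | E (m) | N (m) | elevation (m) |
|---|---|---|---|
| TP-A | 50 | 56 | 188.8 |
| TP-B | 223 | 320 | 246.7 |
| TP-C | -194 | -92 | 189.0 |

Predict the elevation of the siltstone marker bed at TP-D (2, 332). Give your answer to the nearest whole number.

Let the plane be z = a·E + b·N + c.
TP-B−TP-A: 173a + 264b = 57.9;  TP-C−TP-A: −244a − 148b = 0.2.
Solving gives a = −0.22215, b = 0.36489.
Then c = 188.8 − a·50 − b·56 = 179.47.
At (2, 332): z = −0.4 + 121.1 + 179.47 = 300.2 m.

300 m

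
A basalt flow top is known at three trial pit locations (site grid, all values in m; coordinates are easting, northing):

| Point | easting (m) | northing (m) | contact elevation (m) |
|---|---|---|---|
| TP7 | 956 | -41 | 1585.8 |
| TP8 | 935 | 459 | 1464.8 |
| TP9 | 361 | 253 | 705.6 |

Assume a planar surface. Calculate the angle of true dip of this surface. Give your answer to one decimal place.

Let the plane be z = a·easting + b·northing + c.
TP8−TP7: −21a + 500b = −121;  TP9−TP7: −595a + 294b = −880.2.
Solving gives a = 1.38857, b = −0.18368.
Gradient magnitude |∇z| = √(a² + b²) = √(1.92812 + 0.03374) = 1.40066.
True dip = arctan(1.40066) = 54.5°, dipping toward W (azimuth ≈ 278°).

54.5°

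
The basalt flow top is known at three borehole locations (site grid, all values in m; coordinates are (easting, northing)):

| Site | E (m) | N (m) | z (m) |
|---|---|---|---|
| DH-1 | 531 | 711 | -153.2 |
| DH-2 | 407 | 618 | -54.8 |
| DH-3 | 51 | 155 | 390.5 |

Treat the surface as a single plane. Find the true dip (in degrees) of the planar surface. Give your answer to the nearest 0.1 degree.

Let the plane be z = a·E + b·N + c.
DH-2−DH-1: −124a − 93b = 98.4;  DH-3−DH-1: −480a − 556b = 543.7.
Solving gives a = −0.17060, b = −0.83060.
Gradient magnitude |∇z| = √(a² + b²) = √(0.02910 + 0.68989) = 0.84794.
True dip = arctan(0.84794) = 40.3°, dipping toward NNE (azimuth ≈ 012°).

40.3°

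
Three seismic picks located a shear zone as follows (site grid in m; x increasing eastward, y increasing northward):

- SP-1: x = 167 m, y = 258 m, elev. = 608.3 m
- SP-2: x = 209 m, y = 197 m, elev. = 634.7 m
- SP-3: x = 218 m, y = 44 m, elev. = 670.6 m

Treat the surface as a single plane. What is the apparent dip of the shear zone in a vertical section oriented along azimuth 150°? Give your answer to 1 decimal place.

Let the plane be z = a·x + b·y + c.
SP-2−SP-1: 42a − 61b = 26.4;  SP-3−SP-1: 51a − 214b = 62.3.
Solving gives a = 0.31467, b = −0.21613.
Unit vector along 150° is (sin 150°, cos 150°) = (0.5000, -0.8660).
Slope in that direction = a·(0.5000) + b·(-0.8660) = 0.34451.
Apparent dip = arctan|0.34451| = 19.0° (true dip is 20.9°, so apparent ≤ true as expected).

19.0°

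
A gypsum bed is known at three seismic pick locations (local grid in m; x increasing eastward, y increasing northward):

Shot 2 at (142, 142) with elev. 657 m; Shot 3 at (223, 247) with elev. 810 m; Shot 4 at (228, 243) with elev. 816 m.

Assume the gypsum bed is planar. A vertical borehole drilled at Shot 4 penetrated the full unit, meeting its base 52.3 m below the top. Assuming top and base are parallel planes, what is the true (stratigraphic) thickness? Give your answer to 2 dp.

29.02 m

Let the plane be z = a·x + b·y + c.
Shot 3−Shot 2: 81a + 105b = 153;  Shot 4−Shot 2: 86a + 101b = 159.
Solving gives a = 1.46290, b = 0.32862.
|∇z| = √(a²+b²) = 1.49935, so dip δ = arctan(1.49935) = 56.30°.
True thickness = vertical thickness × cos δ = 52.3 × cos 56.30° = 29.02 m.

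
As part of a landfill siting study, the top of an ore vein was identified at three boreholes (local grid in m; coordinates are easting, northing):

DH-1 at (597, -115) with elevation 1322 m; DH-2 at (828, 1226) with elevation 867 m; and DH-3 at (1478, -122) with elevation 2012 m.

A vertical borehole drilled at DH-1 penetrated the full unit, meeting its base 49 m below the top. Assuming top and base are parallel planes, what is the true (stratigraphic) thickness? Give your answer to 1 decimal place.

36.2 m

Two edge vectors: DH-1→DH-2 = (231, 1341, -455), DH-1→DH-3 = (881, -7, 690).
Normal n = (DH-1→DH-2) × (DH-1→DH-3) = (922105, -560245, -1183038).
So ∂z/∂easting = −n_x/n_z = 0.77944 and ∂z/∂northing = −n_y/n_z = −0.47356.
|∇z| = √(a²+b²) = 0.91202, so dip δ = arctan(0.91202) = 42.37°.
True thickness = vertical thickness × cos δ = 49 × cos 42.37° = 36.2 m.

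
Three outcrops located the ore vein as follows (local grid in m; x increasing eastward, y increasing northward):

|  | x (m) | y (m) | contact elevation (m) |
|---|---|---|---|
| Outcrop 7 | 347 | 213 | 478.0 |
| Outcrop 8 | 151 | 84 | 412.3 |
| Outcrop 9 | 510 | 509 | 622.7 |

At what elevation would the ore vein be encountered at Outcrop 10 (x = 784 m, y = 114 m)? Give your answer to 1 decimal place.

440.0 m

Let the plane be z = a·x + b·y + c.
Outcrop 8−Outcrop 7: −196a − 129b = −65.7;  Outcrop 9−Outcrop 7: 163a + 296b = 144.7.
Solving gives a = 0.02111, b = 0.47723.
Then c = 478 − a·347 − b·213 = 369.03.
At (784, 114): z = 16.6 + 54.4 + 369.03 = 440.0 m.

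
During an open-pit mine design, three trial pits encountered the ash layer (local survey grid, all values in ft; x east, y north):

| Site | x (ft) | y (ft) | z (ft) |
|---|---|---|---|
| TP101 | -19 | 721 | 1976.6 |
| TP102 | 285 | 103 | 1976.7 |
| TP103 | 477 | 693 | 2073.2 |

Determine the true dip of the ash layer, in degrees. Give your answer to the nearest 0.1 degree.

12.6°

Two edge vectors: TP101→TP102 = (304, -618, 0.1), TP101→TP103 = (496, -28, 96.6).
Normal n = (TP101→TP102) × (TP101→TP103) = (-59696, -29316.8, 298016).
So ∂z/∂x = −n_x/n_z = 0.20031 and ∂z/∂y = −n_y/n_z = 0.09837.
Gradient magnitude |∇z| = √(a² + b²) = √(0.04012 + 0.00968) = 0.22316.
True dip = arctan(0.22316) = 12.6°, dipping toward WSW (azimuth ≈ 244°).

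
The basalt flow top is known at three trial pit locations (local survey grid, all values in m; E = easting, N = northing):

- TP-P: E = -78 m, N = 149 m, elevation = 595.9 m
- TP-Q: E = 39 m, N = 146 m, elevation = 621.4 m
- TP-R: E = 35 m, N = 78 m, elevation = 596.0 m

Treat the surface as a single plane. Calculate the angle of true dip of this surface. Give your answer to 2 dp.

Let the plane be z = a·E + b·N + c.
TP-Q−TP-P: 117a − 3b = 25.5;  TP-R−TP-P: 113a − 71b = 0.1.
Solving gives a = 0.22718, b = 0.36017.
Gradient magnitude |∇z| = √(a² + b²) = √(0.05161 + 0.12972) = 0.42583.
True dip = arctan(0.42583) = 23.07°, dipping toward SSW (azimuth ≈ 212°).

23.07°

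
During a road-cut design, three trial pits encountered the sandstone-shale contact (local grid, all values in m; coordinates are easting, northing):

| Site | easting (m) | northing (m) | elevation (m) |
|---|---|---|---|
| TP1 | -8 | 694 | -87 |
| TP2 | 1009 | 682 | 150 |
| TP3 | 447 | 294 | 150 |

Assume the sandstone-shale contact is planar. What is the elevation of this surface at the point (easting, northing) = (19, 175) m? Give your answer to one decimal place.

91.4 m

Two edge vectors: TP1→TP2 = (1017, -12, 237), TP1→TP3 = (455, -400, 237).
Normal n = (TP1→TP2) × (TP1→TP3) = (91956, -133194, -401340).
So ∂z/∂easting = −n_x/n_z = 0.229122 and ∂z/∂northing = −n_y/n_z = −0.331873.
Intercept c from TP1: -87 + 1.83 + 230.32 = 145.15.
At (19, 175): z = 4.4 − 58.1 + 145.15 = 91.4 m.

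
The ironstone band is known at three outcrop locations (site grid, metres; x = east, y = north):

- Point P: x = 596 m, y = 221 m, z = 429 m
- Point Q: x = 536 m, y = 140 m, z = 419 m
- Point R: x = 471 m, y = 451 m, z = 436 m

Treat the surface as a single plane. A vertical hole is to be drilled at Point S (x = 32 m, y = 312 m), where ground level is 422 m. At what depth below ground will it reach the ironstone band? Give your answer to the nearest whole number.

28 m

Two edge vectors: Point P→Point Q = (-60, -81, -10), Point P→Point R = (-125, 230, 7).
Normal n = (Point P→Point Q) × (Point P→Point R) = (1733, 1670, -23925).
So ∂z/∂x = −n_x/n_z = 0.07243 and ∂z/∂y = −n_y/n_z = 0.06980.
Intercept c from Point P: 429 − 43.17 − 15.43 = 370.40.
At (32, 312): z_contact = 2.3 + 21.8 + 370.40 = 394.5 m.
Depth below ground = 422 − 394.5 = 28 m.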